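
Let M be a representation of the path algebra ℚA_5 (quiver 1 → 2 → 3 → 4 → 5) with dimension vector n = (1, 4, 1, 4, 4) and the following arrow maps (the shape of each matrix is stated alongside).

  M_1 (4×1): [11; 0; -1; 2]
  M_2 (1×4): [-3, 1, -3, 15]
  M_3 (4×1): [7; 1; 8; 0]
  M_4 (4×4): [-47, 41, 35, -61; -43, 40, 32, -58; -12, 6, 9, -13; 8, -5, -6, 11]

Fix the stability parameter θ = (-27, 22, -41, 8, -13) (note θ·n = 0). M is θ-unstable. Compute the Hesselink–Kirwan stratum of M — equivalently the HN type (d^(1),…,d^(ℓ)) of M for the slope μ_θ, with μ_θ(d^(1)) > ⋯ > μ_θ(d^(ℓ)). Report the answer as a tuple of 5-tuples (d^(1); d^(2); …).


Barcode: M ≅ I[1,2], I[2,2]^2, I[2,5], I[4,5]^3. HN layers by μ_θ (4 steps, strictly decreasing):
  μ^(1)=22; μ^(2)=-5/2; μ^(3)=-19/2; μ^(4)=-27

((0, 3, 0, 0, 0); (0, 0, 0, 4, 4); (0, 1, 1, 0, 0); (1, 0, 0, 0, 0))


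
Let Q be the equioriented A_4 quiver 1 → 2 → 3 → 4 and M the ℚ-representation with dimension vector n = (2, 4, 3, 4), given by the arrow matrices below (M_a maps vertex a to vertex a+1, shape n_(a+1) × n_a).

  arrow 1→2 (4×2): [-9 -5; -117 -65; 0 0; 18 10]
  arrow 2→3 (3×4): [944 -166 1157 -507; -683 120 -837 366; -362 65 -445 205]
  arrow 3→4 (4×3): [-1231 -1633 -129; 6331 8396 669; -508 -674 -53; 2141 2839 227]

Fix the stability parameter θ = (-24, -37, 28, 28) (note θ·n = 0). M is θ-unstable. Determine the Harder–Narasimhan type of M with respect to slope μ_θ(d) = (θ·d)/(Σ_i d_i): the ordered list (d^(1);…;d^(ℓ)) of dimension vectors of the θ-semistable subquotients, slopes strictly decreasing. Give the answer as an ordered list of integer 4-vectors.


Via rank(M_{q-1}∘⋯∘M_p): M ≅ I[1,1], I[1,4], I[2,2], I[2,4]^2, I[4,4].
μ_θ-semistable layers: μ^(1)=28; μ^(2)=-24; μ^(3)=-61/2; μ^(4)=-37

((0, 0, 3, 4); (1, 0, 0, 0); (1, 1, 0, 0); (0, 3, 0, 0))


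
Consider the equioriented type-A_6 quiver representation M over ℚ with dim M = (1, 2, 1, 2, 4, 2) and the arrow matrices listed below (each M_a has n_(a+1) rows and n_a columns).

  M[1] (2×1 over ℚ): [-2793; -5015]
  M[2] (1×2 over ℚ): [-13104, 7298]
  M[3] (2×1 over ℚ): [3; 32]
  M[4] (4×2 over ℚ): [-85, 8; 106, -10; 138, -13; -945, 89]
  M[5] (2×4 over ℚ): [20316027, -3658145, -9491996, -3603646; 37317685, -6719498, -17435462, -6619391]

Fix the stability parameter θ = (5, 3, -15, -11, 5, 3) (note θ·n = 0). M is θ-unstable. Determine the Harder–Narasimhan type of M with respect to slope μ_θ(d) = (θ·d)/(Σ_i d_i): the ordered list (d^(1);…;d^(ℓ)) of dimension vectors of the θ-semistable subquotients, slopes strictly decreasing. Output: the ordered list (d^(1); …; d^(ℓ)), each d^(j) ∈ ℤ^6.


Interval decomposition of M: I[1,6], I[2,2], I[4,6], I[5,5]^2.
HN type (ℓ=5): μ^(1)=5; μ^(2)=4; μ^(3)=3; μ^(4)=-9/2; μ^(5)=-11

((0, 0, 0, 0, 2, 0); (0, 0, 0, 0, 2, 2); (0, 1, 0, 0, 0, 0); (1, 1, 1, 1, 0, 0); (0, 0, 0, 1, 0, 0))


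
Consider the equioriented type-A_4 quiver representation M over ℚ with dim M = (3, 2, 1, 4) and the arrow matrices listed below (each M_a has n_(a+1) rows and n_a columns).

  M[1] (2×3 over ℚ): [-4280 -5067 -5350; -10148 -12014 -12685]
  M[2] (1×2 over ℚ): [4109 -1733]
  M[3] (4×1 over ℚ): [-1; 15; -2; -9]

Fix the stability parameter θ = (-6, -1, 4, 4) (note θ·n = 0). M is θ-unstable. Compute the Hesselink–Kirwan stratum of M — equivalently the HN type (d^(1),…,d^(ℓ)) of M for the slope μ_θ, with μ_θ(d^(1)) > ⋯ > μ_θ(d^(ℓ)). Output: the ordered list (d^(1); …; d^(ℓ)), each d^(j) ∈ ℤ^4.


Barcode: M ≅ I[1,1], I[1,2], I[1,4], I[4,4]^3. HN layers by μ_θ (3 steps, strictly decreasing):
  μ^(1)=4; μ^(2)=-1; μ^(3)=-6

((0, 0, 1, 4); (0, 2, 0, 0); (3, 0, 0, 0))


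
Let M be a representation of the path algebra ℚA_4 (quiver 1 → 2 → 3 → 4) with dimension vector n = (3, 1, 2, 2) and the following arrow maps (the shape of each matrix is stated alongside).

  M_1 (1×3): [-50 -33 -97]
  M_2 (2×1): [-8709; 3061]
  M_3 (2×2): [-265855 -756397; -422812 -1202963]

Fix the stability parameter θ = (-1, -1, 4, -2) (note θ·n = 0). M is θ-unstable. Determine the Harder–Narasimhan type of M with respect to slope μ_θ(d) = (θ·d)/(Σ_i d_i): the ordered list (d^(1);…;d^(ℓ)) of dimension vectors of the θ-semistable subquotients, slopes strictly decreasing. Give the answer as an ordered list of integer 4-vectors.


Barcode: M ≅ I[1,1]^2, I[1,4], I[3,4]. HN layers by μ_θ (2 steps, strictly decreasing):
  μ^(1)=1; μ^(2)=-1

((0, 0, 2, 2); (3, 1, 0, 0))


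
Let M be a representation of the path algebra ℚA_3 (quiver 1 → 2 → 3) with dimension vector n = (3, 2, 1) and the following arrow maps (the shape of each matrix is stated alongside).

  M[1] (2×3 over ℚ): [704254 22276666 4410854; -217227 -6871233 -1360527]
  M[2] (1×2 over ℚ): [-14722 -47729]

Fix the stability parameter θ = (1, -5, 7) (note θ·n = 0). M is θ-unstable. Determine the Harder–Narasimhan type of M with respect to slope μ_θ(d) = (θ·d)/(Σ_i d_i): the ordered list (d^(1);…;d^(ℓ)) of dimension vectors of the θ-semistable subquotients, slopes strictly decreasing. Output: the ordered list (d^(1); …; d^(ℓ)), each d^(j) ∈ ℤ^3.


Via rank(M_{q-1}∘⋯∘M_p): M ≅ I[1,1]^2, I[1,3], I[2,2].
μ_θ-semistable layers: μ^(1)=7; μ^(2)=1; μ^(3)=-2; μ^(4)=-5

((0, 0, 1); (2, 0, 0); (1, 1, 0); (0, 1, 0))


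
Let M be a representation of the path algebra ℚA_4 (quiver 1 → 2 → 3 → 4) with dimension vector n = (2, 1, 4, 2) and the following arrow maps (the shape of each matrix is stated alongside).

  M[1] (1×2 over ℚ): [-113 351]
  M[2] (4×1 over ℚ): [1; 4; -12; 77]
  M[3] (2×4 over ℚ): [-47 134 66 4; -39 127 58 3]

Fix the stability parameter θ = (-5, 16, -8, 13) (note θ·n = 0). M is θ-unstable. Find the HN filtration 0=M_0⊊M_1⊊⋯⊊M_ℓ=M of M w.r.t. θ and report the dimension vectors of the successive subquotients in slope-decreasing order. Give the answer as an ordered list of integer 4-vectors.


Via rank(M_{q-1}∘⋯∘M_p): M ≅ I[1,1], I[1,4], I[3,3]^2, I[3,4].
μ_θ-semistable layers: μ^(1)=13; μ^(2)=4; μ^(3)=-5; μ^(4)=-8

((0, 0, 0, 2); (0, 1, 1, 0); (2, 0, 0, 0); (0, 0, 3, 0))


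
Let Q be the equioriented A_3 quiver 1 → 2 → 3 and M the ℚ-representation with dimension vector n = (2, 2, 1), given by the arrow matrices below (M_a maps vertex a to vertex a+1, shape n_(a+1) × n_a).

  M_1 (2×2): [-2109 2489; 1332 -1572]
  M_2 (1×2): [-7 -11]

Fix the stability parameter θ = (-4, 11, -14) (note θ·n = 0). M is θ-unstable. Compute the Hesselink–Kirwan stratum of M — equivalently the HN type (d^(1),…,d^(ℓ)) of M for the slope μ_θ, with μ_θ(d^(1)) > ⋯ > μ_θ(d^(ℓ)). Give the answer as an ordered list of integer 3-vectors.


Barcode: M ≅ I[1,1], I[1,3], I[2,2]. HN layers by μ_θ (3 steps, strictly decreasing):
  μ^(1)=11; μ^(2)=-3/2; μ^(3)=-4

((0, 1, 0); (0, 1, 1); (2, 0, 0))


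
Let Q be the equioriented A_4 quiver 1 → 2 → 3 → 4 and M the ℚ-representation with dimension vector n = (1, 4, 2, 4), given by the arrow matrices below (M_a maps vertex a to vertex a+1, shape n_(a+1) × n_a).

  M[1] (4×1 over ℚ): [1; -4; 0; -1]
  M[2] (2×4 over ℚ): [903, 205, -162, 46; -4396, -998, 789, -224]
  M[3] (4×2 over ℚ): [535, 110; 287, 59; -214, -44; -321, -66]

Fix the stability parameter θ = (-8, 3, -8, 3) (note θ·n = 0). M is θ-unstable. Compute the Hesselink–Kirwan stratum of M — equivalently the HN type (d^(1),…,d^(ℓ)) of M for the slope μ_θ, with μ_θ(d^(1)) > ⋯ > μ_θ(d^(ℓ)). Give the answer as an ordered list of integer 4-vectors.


Barcode: M ≅ I[1,4], I[2,2]^2, I[2,4], I[4,4]^2. HN layers by μ_θ (3 steps, strictly decreasing):
  μ^(1)=3; μ^(2)=-5/2; μ^(3)=-8

((0, 2, 0, 4); (0, 2, 2, 0); (1, 0, 0, 0))


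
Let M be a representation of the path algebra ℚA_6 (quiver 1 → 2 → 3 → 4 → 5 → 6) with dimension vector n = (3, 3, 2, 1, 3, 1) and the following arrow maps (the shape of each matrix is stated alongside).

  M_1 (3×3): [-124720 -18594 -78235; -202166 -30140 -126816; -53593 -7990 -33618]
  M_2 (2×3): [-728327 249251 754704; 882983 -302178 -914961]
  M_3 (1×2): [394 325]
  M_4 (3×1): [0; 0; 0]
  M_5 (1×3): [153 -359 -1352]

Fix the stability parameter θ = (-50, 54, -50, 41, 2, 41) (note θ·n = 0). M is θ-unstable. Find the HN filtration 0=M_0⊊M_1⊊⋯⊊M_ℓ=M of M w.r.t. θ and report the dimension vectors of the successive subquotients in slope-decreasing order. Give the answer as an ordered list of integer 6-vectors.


Interval decomposition of M: I[1,1], I[1,3], I[1,4], I[2,2], I[5,5]^2, I[5,6].
HN type (ℓ=4): μ^(1)=54; μ^(2)=41; μ^(3)=2; μ^(4)=-50

((0, 1, 0, 0, 0, 0); (0, 0, 0, 1, 0, 1); (0, 2, 2, 0, 3, 0); (3, 0, 0, 0, 0, 0))


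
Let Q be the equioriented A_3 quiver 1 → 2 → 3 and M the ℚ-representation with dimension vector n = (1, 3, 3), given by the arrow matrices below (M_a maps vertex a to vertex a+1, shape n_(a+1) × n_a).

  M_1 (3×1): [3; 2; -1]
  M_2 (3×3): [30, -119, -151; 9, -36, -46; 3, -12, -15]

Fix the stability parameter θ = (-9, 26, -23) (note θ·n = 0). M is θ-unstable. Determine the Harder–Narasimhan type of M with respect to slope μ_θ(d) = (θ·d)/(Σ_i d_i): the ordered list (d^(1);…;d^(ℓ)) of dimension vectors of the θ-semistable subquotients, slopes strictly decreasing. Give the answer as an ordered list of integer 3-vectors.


Via rank(M_{q-1}∘⋯∘M_p): M ≅ I[1,3], I[2,3]^2.
μ_θ-semistable layers: μ^(1)=3/2; μ^(2)=-9

((0, 3, 3); (1, 0, 0))


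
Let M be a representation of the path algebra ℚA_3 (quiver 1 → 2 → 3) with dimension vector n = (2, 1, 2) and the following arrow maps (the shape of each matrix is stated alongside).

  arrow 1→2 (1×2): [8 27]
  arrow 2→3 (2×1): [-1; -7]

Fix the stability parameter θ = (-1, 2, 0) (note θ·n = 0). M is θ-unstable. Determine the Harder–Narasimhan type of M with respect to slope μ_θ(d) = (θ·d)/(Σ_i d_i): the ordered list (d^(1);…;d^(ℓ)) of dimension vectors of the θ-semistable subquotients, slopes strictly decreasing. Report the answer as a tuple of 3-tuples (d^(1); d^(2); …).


Interval decomposition of M: I[1,1], I[1,3], I[3,3].
HN type (ℓ=3): μ^(1)=1; μ^(2)=0; μ^(3)=-1

((0, 1, 1); (0, 0, 1); (2, 0, 0))


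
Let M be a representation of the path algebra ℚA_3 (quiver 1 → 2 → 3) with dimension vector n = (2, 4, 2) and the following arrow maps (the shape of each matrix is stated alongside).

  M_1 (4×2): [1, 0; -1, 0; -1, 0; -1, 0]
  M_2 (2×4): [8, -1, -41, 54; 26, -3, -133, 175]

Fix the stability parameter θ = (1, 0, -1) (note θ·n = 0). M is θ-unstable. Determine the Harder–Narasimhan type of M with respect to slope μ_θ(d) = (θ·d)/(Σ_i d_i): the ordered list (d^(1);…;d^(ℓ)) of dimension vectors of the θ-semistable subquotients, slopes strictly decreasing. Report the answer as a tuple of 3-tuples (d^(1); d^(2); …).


Via rank(M_{q-1}∘⋯∘M_p): M ≅ I[1,1], I[1,3], I[2,2]^2, I[2,3].
μ_θ-semistable layers: μ^(1)=1; μ^(2)=0; μ^(3)=-1/2

((1, 0, 0); (1, 3, 1); (0, 1, 1))


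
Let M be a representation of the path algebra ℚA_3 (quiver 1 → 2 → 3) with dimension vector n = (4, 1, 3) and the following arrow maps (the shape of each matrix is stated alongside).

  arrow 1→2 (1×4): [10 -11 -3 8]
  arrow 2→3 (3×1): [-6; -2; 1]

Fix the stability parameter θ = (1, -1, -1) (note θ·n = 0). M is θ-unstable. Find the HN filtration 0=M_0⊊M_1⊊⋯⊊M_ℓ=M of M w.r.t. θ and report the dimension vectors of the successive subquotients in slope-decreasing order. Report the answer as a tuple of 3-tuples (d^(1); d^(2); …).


Barcode: M ≅ I[1,1]^3, I[1,3], I[3,3]^2. HN layers by μ_θ (3 steps, strictly decreasing):
  μ^(1)=1; μ^(2)=-1/3; μ^(3)=-1

((3, 0, 0); (1, 1, 1); (0, 0, 2))


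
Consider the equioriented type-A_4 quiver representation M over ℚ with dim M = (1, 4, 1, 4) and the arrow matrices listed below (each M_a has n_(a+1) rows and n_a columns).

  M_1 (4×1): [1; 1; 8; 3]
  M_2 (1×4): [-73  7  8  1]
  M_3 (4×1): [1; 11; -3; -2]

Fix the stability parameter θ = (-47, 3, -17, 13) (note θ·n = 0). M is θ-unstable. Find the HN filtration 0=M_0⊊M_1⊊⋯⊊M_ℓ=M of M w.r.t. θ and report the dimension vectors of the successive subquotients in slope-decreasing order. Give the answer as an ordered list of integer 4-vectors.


Barcode: M ≅ I[1,4], I[2,2]^3, I[4,4]^3. HN layers by μ_θ (4 steps, strictly decreasing):
  μ^(1)=13; μ^(2)=3; μ^(3)=-7; μ^(4)=-47

((0, 0, 0, 4); (0, 3, 0, 0); (0, 1, 1, 0); (1, 0, 0, 0))


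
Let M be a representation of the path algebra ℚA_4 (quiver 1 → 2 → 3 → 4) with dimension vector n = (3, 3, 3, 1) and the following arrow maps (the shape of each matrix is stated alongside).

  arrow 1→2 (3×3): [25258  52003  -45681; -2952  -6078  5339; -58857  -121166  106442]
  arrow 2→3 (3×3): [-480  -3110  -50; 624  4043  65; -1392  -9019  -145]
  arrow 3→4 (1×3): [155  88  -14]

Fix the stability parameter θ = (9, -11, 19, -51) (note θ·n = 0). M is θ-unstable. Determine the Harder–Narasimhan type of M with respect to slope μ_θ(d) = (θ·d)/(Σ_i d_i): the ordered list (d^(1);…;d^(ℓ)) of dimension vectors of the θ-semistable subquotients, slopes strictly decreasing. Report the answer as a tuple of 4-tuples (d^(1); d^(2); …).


Via rank(M_{q-1}∘⋯∘M_p): M ≅ I[1,2]^2, I[1,3], I[3,3], I[3,4].
μ_θ-semistable layers: μ^(1)=19; μ^(2)=-1; μ^(3)=-16

((0, 0, 2, 0); (3, 3, 0, 0); (0, 0, 1, 1))


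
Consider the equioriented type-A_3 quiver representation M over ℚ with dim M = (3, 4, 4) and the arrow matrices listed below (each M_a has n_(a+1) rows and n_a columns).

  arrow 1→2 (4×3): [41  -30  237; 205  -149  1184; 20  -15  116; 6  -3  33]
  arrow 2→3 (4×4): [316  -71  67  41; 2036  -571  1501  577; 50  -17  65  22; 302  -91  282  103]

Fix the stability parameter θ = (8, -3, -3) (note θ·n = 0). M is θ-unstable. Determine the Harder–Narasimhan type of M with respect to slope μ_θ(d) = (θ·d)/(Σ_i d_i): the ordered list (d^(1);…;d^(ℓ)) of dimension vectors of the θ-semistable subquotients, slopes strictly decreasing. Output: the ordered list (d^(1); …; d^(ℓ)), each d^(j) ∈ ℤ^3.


Via rank(M_{q-1}∘⋯∘M_p): M ≅ I[1,3]^3, I[2,3].
μ_θ-semistable layers: μ^(1)=2/3; μ^(2)=-3

((3, 3, 3); (0, 1, 1))


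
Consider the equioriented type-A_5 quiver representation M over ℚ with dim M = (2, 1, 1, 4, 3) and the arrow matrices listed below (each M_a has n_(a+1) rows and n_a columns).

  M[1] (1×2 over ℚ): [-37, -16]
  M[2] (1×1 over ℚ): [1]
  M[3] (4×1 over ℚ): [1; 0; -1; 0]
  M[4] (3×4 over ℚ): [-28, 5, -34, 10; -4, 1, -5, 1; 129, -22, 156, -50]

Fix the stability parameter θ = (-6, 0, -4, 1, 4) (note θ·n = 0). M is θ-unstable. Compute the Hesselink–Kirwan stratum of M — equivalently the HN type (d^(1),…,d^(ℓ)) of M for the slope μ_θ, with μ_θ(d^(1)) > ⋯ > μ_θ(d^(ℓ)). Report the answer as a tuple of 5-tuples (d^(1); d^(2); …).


Interval decomposition of M: I[1,1], I[1,5], I[4,4], I[4,5]^2.
HN type (ℓ=4): μ^(1)=4; μ^(2)=1; μ^(3)=-2; μ^(4)=-6

((0, 0, 0, 0, 3); (0, 0, 0, 4, 0); (0, 1, 1, 0, 0); (2, 0, 0, 0, 0))


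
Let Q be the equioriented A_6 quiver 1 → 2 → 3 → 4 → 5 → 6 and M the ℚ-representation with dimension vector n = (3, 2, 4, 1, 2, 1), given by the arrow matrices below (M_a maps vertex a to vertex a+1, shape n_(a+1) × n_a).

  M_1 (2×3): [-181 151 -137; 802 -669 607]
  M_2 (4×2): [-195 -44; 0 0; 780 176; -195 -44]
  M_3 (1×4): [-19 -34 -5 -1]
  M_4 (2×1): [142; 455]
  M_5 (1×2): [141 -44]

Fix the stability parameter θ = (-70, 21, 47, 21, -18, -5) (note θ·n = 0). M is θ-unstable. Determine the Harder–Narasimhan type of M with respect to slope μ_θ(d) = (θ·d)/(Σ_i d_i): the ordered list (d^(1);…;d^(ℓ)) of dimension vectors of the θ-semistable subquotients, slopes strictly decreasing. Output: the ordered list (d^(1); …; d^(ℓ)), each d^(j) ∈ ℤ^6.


Via rank(M_{q-1}∘⋯∘M_p): M ≅ I[1,1], I[1,2], I[1,3], I[3,3]^2, I[3,6], I[5,5].
μ_θ-semistable layers: μ^(1)=47; μ^(2)=21; μ^(3)=45/4; μ^(4)=-18; μ^(5)=-70

((0, 0, 3, 0, 0, 0); (0, 2, 0, 0, 0, 0); (0, 0, 1, 1, 1, 1); (0, 0, 0, 0, 1, 0); (3, 0, 0, 0, 0, 0))


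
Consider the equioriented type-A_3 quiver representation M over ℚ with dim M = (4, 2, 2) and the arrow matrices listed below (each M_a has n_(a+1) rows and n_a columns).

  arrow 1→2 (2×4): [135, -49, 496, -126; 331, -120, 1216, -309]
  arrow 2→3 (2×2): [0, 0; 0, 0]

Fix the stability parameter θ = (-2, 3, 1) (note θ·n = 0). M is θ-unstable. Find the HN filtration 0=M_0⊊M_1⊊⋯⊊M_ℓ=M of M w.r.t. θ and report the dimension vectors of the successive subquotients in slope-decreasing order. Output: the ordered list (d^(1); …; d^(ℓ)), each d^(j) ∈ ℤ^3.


Interval decomposition of M: I[1,1]^2, I[1,2]^2, I[3,3]^2.
HN type (ℓ=3): μ^(1)=3; μ^(2)=1; μ^(3)=-2

((0, 2, 0); (0, 0, 2); (4, 0, 0))


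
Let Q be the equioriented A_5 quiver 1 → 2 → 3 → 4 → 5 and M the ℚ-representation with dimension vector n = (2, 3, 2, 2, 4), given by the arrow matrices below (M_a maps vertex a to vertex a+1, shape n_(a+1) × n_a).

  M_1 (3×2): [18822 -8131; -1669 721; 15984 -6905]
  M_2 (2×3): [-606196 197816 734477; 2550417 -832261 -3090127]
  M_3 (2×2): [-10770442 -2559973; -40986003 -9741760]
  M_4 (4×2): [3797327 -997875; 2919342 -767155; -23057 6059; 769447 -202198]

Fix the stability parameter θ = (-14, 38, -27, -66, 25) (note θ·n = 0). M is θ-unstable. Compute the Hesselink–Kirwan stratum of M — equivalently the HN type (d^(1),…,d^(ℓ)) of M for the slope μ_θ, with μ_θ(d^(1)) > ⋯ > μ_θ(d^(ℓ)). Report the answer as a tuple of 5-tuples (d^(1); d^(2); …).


Interval decomposition of M: I[1,5]^2, I[2,2], I[5,5]^2.
HN type (ℓ=3): μ^(1)=38; μ^(2)=25; μ^(3)=-69/4

((0, 1, 0, 0, 0); (0, 0, 0, 0, 4); (2, 2, 2, 2, 0))


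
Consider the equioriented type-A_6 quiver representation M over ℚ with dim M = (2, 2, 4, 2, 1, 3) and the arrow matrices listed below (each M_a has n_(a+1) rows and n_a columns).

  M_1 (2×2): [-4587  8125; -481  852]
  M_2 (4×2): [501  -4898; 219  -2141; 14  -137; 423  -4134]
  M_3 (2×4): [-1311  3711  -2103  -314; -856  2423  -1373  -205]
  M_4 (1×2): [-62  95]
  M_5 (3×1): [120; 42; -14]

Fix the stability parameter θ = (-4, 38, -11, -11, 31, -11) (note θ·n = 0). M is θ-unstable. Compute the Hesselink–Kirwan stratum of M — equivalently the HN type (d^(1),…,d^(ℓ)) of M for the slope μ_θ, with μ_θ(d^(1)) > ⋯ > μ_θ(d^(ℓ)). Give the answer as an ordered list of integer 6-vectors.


Interval decomposition of M: I[1,4], I[1,6], I[3,3]^2, I[6,6]^2.
HN type (ℓ=4): μ^(1)=10; μ^(2)=16/3; μ^(3)=-4; μ^(4)=-11

((0, 0, 0, 0, 1, 1); (0, 2, 2, 2, 0, 0); (2, 0, 0, 0, 0, 0); (0, 0, 2, 0, 0, 2))


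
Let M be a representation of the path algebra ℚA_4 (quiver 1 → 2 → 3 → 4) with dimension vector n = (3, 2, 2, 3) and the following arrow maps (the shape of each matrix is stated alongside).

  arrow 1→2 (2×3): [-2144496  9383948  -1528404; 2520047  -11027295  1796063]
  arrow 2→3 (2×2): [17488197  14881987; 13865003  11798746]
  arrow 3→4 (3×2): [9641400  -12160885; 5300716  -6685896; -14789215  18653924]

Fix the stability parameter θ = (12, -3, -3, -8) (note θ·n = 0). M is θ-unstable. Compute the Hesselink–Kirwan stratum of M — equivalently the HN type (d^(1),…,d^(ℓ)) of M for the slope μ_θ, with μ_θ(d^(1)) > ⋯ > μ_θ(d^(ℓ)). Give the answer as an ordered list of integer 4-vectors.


Interval decomposition of M: I[1,1], I[1,4]^2, I[4,4].
HN type (ℓ=3): μ^(1)=12; μ^(2)=-1/2; μ^(3)=-8

((1, 0, 0, 0); (2, 2, 2, 2); (0, 0, 0, 1))


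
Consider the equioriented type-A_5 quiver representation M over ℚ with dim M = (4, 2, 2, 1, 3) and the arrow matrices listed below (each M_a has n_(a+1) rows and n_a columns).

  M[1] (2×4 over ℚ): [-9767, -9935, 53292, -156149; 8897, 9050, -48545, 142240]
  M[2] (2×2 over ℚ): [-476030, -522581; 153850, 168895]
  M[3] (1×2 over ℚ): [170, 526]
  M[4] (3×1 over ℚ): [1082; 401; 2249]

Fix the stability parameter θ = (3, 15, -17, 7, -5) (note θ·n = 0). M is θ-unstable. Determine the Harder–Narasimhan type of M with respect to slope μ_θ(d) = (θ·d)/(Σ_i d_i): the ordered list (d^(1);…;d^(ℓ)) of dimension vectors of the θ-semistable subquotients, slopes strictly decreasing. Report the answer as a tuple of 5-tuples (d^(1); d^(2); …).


Via rank(M_{q-1}∘⋯∘M_p): M ≅ I[1,1]^2, I[1,2], I[1,3], I[3,5], I[5,5]^2.
μ_θ-semistable layers: μ^(1)=15; μ^(2)=3; μ^(3)=1; μ^(4)=1/3; μ^(5)=-5; μ^(6)=-17

((0, 1, 0, 0, 0); (3, 0, 0, 0, 0); (0, 0, 0, 1, 1); (1, 1, 1, 0, 0); (0, 0, 0, 0, 2); (0, 0, 1, 0, 0))


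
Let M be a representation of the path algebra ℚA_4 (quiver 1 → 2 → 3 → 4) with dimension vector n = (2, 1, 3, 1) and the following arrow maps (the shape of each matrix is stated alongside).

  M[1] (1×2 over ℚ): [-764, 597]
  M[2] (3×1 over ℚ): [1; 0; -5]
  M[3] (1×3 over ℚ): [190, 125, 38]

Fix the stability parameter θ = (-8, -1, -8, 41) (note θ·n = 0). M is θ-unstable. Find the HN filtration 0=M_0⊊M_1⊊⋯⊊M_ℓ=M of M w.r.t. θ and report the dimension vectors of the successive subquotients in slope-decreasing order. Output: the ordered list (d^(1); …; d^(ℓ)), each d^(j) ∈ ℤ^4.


Interval decomposition of M: I[1,1], I[1,3], I[3,3], I[3,4].
HN type (ℓ=3): μ^(1)=41; μ^(2)=-9/2; μ^(3)=-8

((0, 0, 0, 1); (0, 1, 1, 0); (2, 0, 2, 0))


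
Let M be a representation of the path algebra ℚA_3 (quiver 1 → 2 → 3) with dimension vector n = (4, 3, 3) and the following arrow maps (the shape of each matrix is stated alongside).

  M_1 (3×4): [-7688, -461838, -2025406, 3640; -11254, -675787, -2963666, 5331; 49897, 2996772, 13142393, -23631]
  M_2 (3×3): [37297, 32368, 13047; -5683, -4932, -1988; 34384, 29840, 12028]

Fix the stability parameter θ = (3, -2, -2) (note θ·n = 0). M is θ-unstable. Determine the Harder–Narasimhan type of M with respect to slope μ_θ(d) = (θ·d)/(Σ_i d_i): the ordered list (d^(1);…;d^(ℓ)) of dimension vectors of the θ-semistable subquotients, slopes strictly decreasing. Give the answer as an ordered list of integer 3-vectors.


Barcode: M ≅ I[1,1], I[1,2], I[1,3]^2, I[3,3]. HN layers by μ_θ (4 steps, strictly decreasing):
  μ^(1)=3; μ^(2)=1/2; μ^(3)=-1/3; μ^(4)=-2

((1, 0, 0); (1, 1, 0); (2, 2, 2); (0, 0, 1))


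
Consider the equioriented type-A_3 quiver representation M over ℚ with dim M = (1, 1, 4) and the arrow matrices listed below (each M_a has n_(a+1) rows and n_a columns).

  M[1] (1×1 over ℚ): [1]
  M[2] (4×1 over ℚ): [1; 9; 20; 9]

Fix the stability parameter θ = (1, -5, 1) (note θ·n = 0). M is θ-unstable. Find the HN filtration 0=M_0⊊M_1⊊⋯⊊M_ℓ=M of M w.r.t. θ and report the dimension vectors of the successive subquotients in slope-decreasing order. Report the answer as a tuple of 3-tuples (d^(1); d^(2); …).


Barcode: M ≅ I[1,3], I[3,3]^3. HN layers by μ_θ (2 steps, strictly decreasing):
  μ^(1)=1; μ^(2)=-2

((0, 0, 4); (1, 1, 0))


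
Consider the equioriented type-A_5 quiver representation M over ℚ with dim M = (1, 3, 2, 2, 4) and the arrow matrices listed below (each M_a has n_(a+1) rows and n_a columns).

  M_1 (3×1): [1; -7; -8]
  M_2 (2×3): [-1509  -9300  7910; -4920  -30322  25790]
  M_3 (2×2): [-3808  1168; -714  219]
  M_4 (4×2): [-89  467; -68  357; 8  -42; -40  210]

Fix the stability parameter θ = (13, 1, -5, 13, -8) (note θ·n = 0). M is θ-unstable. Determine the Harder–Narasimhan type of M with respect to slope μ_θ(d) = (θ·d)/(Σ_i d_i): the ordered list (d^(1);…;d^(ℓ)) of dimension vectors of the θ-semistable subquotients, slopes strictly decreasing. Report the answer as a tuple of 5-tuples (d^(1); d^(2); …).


Interval decomposition of M: I[1,5], I[2,2], I[2,3], I[4,5], I[5,5]^2.
HN type (ℓ=5): μ^(1)=14/5; μ^(2)=5/2; μ^(3)=1; μ^(4)=-2; μ^(5)=-8

((1, 1, 1, 1, 1); (0, 0, 0, 1, 1); (0, 1, 0, 0, 0); (0, 1, 1, 0, 0); (0, 0, 0, 0, 2))


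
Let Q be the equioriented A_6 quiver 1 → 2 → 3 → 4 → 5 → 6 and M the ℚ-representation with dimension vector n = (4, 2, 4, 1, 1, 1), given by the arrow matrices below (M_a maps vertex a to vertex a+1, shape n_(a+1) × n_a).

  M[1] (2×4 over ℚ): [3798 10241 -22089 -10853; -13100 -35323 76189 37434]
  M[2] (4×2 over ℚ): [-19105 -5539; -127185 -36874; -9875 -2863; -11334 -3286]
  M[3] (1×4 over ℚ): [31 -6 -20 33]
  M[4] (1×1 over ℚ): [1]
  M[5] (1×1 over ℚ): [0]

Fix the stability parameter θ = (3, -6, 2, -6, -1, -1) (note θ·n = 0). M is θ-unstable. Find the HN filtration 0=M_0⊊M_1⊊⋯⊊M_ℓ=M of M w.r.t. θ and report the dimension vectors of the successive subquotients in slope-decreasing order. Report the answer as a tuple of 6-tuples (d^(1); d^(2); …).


Via rank(M_{q-1}∘⋯∘M_p): M ≅ I[1,1]^2, I[1,3], I[1,5], I[3,3]^2, I[6,6].
μ_θ-semistable layers: μ^(1)=3; μ^(2)=2; μ^(3)=-1; μ^(4)=-3/2; μ^(5)=-7/4

((2, 0, 0, 0, 0, 0); (0, 0, 3, 0, 0, 0); (0, 0, 0, 0, 1, 1); (1, 1, 0, 0, 0, 0); (1, 1, 1, 1, 0, 0))


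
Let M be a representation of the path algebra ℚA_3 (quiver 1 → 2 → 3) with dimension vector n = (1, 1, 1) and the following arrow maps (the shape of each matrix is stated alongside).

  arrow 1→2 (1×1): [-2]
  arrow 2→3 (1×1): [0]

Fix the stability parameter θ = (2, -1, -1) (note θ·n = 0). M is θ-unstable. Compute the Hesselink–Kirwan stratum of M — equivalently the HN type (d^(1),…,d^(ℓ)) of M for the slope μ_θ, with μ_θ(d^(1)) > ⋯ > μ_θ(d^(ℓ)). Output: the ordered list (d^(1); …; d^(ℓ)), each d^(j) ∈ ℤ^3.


Interval decomposition of M: I[1,2], I[3,3].
HN type (ℓ=2): μ^(1)=1/2; μ^(2)=-1

((1, 1, 0); (0, 0, 1))


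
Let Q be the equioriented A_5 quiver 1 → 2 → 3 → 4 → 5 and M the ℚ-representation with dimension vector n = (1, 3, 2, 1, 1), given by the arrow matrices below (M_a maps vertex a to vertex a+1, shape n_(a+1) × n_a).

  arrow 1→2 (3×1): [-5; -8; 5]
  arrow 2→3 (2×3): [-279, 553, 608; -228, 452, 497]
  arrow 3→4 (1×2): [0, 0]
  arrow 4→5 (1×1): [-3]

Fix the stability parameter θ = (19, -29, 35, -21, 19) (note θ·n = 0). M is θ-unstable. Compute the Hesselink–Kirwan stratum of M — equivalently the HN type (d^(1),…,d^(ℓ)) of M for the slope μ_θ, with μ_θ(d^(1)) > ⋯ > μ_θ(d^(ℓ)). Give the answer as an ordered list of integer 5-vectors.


Interval decomposition of M: I[1,3], I[2,2], I[2,3], I[4,5].
HN type (ℓ=5): μ^(1)=35; μ^(2)=19; μ^(3)=-5; μ^(4)=-21; μ^(5)=-29

((0, 0, 2, 0, 0); (0, 0, 0, 0, 1); (1, 1, 0, 0, 0); (0, 0, 0, 1, 0); (0, 2, 0, 0, 0))


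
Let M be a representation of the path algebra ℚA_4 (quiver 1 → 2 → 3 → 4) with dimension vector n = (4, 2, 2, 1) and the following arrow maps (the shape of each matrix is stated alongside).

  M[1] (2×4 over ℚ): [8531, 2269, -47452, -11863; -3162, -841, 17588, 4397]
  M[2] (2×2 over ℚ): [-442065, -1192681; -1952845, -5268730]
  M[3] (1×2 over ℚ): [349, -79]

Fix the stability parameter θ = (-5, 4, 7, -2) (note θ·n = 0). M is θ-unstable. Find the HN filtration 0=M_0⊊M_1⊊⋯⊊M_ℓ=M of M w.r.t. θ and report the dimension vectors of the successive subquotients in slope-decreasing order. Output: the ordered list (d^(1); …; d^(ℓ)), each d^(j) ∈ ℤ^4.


Barcode: M ≅ I[1,1]^2, I[1,3], I[1,4]. HN layers by μ_θ (4 steps, strictly decreasing):
  μ^(1)=7; μ^(2)=4; μ^(3)=3; μ^(4)=-5

((0, 0, 1, 0); (0, 1, 0, 0); (0, 1, 1, 1); (4, 0, 0, 0))


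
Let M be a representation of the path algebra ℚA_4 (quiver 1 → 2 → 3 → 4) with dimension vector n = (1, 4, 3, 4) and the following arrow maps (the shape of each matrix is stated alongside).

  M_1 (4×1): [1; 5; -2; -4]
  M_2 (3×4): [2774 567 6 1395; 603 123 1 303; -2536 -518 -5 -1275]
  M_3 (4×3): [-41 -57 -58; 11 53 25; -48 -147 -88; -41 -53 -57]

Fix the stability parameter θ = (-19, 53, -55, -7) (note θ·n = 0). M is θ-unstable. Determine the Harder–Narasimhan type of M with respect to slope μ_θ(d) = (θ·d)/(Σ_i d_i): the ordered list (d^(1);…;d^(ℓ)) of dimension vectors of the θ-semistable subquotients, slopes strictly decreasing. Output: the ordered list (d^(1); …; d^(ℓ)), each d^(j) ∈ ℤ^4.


Interval decomposition of M: I[1,4], I[2,2], I[2,4]^2, I[4,4].
HN type (ℓ=4): μ^(1)=53; μ^(2)=-3; μ^(3)=-7; μ^(4)=-19

((0, 1, 0, 0); (0, 3, 3, 3); (0, 0, 0, 1); (1, 0, 0, 0))


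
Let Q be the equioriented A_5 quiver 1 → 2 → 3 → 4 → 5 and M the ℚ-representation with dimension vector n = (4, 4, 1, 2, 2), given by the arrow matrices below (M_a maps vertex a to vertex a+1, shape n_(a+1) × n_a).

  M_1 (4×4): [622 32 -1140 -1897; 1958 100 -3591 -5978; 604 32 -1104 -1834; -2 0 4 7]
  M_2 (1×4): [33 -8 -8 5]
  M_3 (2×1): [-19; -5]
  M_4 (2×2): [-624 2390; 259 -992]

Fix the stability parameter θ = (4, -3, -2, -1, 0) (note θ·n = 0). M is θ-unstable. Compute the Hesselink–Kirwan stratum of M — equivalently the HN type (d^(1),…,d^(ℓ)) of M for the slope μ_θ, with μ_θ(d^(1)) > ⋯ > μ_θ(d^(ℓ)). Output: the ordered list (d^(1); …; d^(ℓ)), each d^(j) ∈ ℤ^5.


Barcode: M ≅ I[1,1]^2, I[1,2], I[1,5], I[2,2]^2, I[4,5]. HN layers by μ_θ (6 steps, strictly decreasing):
  μ^(1)=4; μ^(2)=1/2; μ^(3)=0; μ^(4)=-1/2; μ^(5)=-1; μ^(6)=-3

((2, 0, 0, 0, 0); (1, 1, 0, 0, 0); (0, 0, 0, 0, 2); (1, 1, 1, 1, 0); (0, 0, 0, 1, 0); (0, 2, 0, 0, 0))


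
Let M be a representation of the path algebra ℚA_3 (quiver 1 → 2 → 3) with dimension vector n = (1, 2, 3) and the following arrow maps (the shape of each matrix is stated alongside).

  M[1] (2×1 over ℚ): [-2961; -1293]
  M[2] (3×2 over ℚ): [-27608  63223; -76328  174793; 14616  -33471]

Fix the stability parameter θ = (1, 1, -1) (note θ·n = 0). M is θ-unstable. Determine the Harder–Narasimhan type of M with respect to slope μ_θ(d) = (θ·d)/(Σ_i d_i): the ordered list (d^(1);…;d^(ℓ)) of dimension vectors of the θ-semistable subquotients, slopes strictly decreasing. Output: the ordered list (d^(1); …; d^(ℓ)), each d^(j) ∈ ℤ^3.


Via rank(M_{q-1}∘⋯∘M_p): M ≅ I[1,3], I[2,2], I[3,3]^2.
μ_θ-semistable layers: μ^(1)=1; μ^(2)=1/3; μ^(3)=-1

((0, 1, 0); (1, 1, 1); (0, 0, 2))


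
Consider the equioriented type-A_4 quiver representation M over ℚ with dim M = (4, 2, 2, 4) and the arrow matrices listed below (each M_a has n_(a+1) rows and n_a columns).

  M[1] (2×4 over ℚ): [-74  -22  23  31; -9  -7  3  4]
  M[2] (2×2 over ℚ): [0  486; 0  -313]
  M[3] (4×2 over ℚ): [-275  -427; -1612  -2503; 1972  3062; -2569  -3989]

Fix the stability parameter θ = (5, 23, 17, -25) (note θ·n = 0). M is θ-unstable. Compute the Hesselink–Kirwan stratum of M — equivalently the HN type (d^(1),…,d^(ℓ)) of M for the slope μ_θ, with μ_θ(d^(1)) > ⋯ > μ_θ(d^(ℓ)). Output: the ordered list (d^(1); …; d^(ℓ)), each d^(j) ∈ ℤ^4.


Via rank(M_{q-1}∘⋯∘M_p): M ≅ I[1,1]^2, I[1,2], I[1,4], I[3,4], I[4,4]^2.
μ_θ-semistable layers: μ^(1)=23; μ^(2)=5; μ^(3)=-4; μ^(4)=-25

((0, 1, 0, 0); (4, 1, 1, 1); (0, 0, 1, 1); (0, 0, 0, 2))


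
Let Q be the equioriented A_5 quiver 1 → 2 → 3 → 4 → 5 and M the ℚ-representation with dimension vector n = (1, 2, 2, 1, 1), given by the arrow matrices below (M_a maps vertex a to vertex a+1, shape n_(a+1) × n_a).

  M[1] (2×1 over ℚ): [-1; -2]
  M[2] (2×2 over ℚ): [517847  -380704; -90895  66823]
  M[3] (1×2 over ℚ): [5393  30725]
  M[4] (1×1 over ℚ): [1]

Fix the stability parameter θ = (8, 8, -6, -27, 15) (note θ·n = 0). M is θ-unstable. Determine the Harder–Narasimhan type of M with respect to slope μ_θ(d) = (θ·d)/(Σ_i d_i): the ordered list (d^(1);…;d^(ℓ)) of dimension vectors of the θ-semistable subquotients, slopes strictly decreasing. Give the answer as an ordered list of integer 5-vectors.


Barcode: M ≅ I[1,5], I[2,3]. HN layers by μ_θ (3 steps, strictly decreasing):
  μ^(1)=15; μ^(2)=1; μ^(3)=-17/4

((0, 0, 0, 0, 1); (0, 1, 1, 0, 0); (1, 1, 1, 1, 0))


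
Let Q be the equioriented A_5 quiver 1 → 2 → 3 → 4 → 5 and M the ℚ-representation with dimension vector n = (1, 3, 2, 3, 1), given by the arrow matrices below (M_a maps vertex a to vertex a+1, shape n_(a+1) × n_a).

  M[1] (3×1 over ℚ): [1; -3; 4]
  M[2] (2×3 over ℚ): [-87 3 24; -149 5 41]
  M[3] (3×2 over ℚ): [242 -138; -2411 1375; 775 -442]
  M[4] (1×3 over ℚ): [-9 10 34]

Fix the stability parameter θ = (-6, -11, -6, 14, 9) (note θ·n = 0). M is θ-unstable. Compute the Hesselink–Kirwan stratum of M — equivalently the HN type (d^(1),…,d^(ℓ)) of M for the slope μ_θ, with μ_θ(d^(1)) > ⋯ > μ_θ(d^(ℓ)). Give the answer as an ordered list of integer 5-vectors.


Interval decomposition of M: I[1,2], I[2,4], I[2,5], I[4,4].
HN type (ℓ=5): μ^(1)=14; μ^(2)=23/2; μ^(3)=-6; μ^(4)=-17/2; μ^(5)=-11

((0, 0, 0, 2, 0); (0, 0, 0, 1, 1); (0, 0, 2, 0, 0); (1, 1, 0, 0, 0); (0, 2, 0, 0, 0))


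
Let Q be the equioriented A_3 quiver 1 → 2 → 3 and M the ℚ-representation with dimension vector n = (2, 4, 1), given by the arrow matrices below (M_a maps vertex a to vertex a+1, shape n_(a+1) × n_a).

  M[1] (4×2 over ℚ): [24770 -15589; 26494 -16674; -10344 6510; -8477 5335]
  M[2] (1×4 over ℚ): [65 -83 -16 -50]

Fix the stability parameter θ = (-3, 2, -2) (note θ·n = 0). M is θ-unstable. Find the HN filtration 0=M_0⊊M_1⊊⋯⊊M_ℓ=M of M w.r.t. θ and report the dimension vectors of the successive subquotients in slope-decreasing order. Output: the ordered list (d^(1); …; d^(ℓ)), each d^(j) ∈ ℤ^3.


Via rank(M_{q-1}∘⋯∘M_p): M ≅ I[1,2], I[1,3], I[2,2]^2.
μ_θ-semistable layers: μ^(1)=2; μ^(2)=0; μ^(3)=-3

((0, 3, 0); (0, 1, 1); (2, 0, 0))


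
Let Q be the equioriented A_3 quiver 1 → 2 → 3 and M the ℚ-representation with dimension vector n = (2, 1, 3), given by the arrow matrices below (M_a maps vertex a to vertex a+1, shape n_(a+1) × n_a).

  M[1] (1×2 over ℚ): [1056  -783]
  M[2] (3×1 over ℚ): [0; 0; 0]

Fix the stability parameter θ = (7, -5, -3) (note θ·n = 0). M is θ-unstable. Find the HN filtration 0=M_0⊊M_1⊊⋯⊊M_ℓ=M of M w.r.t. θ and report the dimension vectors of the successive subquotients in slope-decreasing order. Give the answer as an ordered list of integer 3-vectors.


Interval decomposition of M: I[1,1], I[1,2], I[3,3]^3.
HN type (ℓ=3): μ^(1)=7; μ^(2)=1; μ^(3)=-3

((1, 0, 0); (1, 1, 0); (0, 0, 3))


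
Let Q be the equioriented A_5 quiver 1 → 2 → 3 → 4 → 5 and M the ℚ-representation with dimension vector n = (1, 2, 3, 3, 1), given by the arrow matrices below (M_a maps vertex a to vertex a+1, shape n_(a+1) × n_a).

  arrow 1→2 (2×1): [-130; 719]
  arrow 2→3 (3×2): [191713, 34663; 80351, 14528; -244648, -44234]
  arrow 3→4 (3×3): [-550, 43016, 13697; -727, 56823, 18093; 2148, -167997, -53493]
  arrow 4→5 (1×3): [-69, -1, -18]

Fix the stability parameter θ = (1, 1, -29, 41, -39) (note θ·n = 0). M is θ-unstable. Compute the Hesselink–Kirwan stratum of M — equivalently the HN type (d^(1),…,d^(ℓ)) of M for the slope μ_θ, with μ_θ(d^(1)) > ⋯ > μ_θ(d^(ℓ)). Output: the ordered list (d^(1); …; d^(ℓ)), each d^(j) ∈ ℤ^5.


Via rank(M_{q-1}∘⋯∘M_p): M ≅ I[1,5], I[2,4], I[3,4].
μ_θ-semistable layers: μ^(1)=41; μ^(2)=1; μ^(3)=-9; μ^(4)=-14; μ^(5)=-29

((0, 0, 0, 2, 0); (0, 0, 0, 1, 1); (1, 1, 1, 0, 0); (0, 1, 1, 0, 0); (0, 0, 1, 0, 0))


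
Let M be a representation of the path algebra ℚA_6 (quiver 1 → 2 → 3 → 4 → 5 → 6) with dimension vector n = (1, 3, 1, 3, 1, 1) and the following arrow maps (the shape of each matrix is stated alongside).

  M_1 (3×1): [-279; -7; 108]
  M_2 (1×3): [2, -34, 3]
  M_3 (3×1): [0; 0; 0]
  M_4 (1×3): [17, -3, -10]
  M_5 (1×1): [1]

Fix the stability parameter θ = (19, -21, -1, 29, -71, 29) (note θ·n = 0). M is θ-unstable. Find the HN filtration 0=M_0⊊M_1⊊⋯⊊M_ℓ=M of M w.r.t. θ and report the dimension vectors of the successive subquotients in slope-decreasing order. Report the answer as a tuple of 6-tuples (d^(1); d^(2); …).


Barcode: M ≅ I[1,3], I[2,2]^2, I[4,4]^2, I[4,6]. HN layers by μ_θ (3 steps, strictly decreasing):
  μ^(1)=29; μ^(2)=-1; μ^(3)=-21

((0, 0, 0, 2, 0, 1); (1, 1, 1, 0, 0, 0); (0, 2, 0, 1, 1, 0))


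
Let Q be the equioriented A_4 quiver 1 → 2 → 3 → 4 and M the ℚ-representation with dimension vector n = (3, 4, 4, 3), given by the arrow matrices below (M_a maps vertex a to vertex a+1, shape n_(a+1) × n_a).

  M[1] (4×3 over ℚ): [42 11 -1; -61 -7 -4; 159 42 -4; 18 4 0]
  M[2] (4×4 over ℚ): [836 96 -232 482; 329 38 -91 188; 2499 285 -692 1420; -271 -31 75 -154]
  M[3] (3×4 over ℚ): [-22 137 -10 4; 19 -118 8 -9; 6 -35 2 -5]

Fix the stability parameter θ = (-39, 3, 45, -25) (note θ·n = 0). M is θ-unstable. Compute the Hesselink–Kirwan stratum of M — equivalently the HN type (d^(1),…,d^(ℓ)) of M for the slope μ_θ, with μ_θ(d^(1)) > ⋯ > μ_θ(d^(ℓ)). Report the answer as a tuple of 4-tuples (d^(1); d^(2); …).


Via rank(M_{q-1}∘⋯∘M_p): M ≅ I[1,3], I[1,4]^2, I[2,4].
μ_θ-semistable layers: μ^(1)=45; μ^(2)=10; μ^(3)=3; μ^(4)=-39

((0, 0, 1, 0); (0, 0, 3, 3); (0, 4, 0, 0); (3, 0, 0, 0))


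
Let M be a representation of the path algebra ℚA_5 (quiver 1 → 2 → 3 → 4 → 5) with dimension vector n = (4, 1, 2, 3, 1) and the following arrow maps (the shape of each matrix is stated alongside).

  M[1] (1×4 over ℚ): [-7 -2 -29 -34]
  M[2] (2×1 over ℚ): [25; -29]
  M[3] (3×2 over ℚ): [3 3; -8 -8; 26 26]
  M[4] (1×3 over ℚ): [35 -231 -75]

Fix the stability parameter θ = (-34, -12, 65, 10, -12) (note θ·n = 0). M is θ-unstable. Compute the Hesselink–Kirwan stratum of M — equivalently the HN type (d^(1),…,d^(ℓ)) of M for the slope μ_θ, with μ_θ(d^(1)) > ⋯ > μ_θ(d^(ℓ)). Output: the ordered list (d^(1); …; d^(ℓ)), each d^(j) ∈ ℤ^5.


Interval decomposition of M: I[1,1]^3, I[1,5], I[3,3], I[4,4]^2.
HN type (ℓ=5): μ^(1)=65; μ^(2)=21; μ^(3)=10; μ^(4)=-12; μ^(5)=-34

((0, 0, 1, 0, 0); (0, 0, 1, 1, 1); (0, 0, 0, 2, 0); (0, 1, 0, 0, 0); (4, 0, 0, 0, 0))


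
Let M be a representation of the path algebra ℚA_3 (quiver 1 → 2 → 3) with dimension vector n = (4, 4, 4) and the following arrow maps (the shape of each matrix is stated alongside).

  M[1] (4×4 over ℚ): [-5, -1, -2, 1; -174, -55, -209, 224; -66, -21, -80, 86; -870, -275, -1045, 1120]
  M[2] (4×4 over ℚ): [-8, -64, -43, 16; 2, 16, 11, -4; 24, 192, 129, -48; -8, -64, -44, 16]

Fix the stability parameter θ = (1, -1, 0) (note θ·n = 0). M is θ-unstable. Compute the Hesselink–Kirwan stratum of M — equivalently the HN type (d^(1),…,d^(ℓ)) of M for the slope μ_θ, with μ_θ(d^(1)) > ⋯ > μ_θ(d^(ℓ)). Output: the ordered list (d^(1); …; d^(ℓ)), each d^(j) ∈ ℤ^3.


Via rank(M_{q-1}∘⋯∘M_p): M ≅ I[1,1], I[1,2], I[1,3]^2, I[2,2], I[3,3]^2.
μ_θ-semistable layers: μ^(1)=1; μ^(2)=0; μ^(3)=-1

((1, 0, 0); (3, 3, 4); (0, 1, 0))


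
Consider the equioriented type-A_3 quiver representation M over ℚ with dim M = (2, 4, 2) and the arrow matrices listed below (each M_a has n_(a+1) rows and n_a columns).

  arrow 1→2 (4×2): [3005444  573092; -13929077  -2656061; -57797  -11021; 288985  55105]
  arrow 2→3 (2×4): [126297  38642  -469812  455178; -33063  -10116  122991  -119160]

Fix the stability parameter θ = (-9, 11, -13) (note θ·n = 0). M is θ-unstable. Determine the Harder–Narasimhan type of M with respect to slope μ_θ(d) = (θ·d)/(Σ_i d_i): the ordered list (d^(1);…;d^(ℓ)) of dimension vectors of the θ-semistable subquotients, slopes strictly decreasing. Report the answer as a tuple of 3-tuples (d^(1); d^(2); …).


Via rank(M_{q-1}∘⋯∘M_p): M ≅ I[1,1], I[1,3], I[2,2]^2, I[2,3].
μ_θ-semistable layers: μ^(1)=11; μ^(2)=-1; μ^(3)=-9

((0, 2, 0); (0, 2, 2); (2, 0, 0))
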